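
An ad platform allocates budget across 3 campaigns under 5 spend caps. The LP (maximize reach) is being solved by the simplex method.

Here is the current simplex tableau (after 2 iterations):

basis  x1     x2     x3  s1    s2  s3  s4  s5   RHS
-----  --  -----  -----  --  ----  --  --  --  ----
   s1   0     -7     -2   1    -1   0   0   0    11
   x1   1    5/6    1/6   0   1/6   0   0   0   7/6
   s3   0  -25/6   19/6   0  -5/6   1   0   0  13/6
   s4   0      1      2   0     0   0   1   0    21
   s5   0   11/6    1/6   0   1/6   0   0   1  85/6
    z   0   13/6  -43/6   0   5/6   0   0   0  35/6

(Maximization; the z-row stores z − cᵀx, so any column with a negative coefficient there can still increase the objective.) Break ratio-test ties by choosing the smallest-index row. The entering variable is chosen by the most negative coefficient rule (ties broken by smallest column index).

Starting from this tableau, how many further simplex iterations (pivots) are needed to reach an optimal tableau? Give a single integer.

pivot: x3 in, s3 out → z = 204/19
pivot: x2 in, x1 out → z = 18
No improving column remains; optimal.

2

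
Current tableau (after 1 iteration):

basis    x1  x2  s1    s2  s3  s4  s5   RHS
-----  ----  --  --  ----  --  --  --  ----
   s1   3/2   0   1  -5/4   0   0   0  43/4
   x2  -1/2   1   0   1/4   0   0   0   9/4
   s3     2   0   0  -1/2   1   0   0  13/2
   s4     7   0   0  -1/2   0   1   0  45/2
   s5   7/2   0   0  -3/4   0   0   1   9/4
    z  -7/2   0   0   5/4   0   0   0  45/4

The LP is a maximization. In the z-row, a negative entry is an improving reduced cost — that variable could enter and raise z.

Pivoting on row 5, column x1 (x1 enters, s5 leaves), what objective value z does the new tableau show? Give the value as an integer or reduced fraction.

27/2

Minimum ratio for x1: (9/4)/(7/2) = 9/14.
z changes by −(z-row coeff of x1)·ratio = −(-7/2)·(9/14) = 9/4.
New z = 45/4 + (9/4) = 27/2.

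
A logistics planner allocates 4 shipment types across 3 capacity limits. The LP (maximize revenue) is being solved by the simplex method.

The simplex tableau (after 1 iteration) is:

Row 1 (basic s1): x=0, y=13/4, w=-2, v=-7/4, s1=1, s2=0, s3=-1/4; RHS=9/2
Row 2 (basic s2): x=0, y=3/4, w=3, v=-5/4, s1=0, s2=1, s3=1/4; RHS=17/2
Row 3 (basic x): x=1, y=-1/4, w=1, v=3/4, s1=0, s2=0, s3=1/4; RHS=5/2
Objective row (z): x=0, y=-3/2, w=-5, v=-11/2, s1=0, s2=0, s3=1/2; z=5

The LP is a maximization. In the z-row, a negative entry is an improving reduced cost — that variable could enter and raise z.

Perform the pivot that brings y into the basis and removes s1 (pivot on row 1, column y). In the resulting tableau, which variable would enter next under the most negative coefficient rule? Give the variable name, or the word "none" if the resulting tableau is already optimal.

v

Pivot element 13/4. New z-row = old z-row − (-3/2)·(row 1/(13/4)).
Updated z-row coefficients: x: 0, y: 0, w: -77/13, v: -82/13, s1: 6/13, s2: 0, s3: 5/13.
The most negative is -82/13 in column v, so v would enter next.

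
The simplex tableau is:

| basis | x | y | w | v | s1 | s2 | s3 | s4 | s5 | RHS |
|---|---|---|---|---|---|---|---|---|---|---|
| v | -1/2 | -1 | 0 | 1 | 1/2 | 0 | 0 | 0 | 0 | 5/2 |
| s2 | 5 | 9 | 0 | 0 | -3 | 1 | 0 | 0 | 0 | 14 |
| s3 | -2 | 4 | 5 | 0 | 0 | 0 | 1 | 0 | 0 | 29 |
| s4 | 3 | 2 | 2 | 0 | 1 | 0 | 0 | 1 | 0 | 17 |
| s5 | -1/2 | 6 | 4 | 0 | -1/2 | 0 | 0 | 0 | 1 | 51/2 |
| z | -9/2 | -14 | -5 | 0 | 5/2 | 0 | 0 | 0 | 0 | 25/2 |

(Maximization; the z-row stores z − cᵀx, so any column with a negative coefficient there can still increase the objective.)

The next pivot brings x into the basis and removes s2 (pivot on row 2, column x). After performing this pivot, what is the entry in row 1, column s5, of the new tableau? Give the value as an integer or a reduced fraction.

Pivot element is row 2, column x: 5.
Normalize row 2: new (row 2, s5) = 0/5 = 0.
row 1 ← row 1 − (-1/2)·(new row 2): 0 − (-1/2)·0 = 0.

0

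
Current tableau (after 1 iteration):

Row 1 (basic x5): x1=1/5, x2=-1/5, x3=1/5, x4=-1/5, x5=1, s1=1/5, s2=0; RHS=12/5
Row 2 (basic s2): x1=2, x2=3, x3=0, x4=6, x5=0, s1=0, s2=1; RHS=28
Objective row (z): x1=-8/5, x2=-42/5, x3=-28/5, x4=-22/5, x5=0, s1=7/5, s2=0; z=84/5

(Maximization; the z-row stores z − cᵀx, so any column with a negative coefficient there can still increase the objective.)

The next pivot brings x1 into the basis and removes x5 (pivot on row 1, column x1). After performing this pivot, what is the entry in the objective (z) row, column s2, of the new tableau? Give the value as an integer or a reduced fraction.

Pivot element is row 1, column x1: 1/5.
Normalize row 1: new (row 1, s2) = 0/(1/5) = 0.
z-row ← z-row − (-8/5)·(new row 1): 0 − (-8/5)·0 = 0.

0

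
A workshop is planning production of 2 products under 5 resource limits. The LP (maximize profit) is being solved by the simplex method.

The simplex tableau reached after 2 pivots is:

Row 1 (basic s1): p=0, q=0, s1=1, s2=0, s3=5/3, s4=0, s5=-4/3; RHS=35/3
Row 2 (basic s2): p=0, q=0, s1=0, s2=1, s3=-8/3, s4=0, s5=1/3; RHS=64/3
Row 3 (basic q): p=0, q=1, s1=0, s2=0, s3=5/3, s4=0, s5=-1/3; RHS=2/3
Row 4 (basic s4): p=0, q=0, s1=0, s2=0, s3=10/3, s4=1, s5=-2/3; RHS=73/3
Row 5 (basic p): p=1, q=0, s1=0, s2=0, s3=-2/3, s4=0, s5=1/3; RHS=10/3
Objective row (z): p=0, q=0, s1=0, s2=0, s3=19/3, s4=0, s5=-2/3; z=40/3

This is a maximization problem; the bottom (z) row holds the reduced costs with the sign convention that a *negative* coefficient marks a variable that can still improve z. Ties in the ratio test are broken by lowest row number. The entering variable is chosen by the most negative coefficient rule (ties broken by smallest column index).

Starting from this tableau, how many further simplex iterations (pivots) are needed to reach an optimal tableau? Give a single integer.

pivot: s5 in, p out → z = 20
No improving column remains; optimal.

1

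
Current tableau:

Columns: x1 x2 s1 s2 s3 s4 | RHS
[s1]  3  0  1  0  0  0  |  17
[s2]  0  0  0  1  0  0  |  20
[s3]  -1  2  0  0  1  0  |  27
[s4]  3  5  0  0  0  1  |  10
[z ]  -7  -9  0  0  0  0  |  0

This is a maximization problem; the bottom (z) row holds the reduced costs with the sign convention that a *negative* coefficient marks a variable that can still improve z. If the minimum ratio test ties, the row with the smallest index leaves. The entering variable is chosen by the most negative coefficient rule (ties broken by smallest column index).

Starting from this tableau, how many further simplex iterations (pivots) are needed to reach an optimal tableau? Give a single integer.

2

pivot: x2 in, s4 out → z = 18
pivot: x1 in, x2 out → z = 70/3
No improving column remains; optimal.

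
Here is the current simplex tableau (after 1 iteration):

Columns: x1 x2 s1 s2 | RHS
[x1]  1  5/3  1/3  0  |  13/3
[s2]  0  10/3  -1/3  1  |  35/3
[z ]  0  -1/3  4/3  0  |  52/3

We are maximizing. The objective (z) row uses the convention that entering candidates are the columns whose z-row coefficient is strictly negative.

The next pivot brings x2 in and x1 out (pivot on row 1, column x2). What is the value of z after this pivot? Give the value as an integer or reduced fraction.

91/5

Minimum ratio for x2: (13/3)/(5/3) = 13/5.
z changes by −(z-row coeff of x2)·ratio = −(-1/3)·(13/5) = 13/15.
New z = 52/3 + (13/15) = 91/5.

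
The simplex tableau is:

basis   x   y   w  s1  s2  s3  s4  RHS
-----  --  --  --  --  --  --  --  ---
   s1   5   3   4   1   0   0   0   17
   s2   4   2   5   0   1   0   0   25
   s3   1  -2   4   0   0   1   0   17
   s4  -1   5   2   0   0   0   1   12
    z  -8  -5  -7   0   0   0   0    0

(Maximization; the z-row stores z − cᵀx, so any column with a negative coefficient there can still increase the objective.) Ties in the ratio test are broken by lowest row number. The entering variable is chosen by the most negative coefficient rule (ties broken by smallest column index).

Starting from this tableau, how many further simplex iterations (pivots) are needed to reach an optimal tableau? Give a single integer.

2

pivot: x in, s1 out → z = 136/5
pivot: w in, x out → z = 119/4
No improving column remains; optimal.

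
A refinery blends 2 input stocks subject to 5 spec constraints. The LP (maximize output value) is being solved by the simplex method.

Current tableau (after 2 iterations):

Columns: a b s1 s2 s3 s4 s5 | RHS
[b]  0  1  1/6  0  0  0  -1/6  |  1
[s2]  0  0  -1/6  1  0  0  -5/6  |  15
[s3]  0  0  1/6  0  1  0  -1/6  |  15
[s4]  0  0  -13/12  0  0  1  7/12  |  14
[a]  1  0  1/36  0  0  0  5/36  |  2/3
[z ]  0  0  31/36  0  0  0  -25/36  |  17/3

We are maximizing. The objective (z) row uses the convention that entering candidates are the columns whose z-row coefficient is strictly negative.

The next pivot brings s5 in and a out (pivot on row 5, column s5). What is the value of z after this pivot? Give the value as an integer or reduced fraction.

Minimum ratio for s5: (2/3)/(5/36) = 24/5.
z changes by −(z-row coeff of s5)·ratio = −(-25/36)·(24/5) = 10/3.
New z = 17/3 + (10/3) = 9.

9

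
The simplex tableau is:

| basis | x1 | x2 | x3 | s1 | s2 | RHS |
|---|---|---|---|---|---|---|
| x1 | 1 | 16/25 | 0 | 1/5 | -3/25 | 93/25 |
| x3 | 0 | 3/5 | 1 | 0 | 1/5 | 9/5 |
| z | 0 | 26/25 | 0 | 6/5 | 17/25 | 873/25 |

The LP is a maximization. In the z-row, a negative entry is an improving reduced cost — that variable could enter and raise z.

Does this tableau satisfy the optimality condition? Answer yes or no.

No objective-row coefficient is strictly negative, so no entering variable exists; the tableau is optimal.

yes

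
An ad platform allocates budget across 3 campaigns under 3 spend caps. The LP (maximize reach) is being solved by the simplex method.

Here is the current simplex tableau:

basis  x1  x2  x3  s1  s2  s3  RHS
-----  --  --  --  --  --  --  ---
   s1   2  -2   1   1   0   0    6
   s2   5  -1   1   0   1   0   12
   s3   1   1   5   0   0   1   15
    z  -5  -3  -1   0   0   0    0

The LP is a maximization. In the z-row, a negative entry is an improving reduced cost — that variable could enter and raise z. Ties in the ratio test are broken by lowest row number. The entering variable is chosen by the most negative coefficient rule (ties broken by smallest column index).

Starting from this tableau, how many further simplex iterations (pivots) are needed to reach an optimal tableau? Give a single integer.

pivot: x1 in, s2 out → z = 12
pivot: x2 in, s3 out → z = 54
No improving column remains; optimal.

2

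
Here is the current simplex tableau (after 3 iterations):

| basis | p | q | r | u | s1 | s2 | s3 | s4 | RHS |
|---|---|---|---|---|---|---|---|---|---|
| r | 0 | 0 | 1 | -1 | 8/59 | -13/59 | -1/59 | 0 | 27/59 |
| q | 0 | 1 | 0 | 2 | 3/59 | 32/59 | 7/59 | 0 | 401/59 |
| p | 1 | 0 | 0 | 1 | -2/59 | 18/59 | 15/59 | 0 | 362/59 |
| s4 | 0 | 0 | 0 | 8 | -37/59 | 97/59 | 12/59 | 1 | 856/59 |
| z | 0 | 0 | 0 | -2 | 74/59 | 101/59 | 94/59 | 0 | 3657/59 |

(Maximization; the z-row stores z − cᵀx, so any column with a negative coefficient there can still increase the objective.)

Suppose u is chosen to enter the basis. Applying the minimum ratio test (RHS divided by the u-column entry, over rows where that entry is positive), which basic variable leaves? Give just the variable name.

Ratios: row 1 (r): entry -1 ≤ 0, skip; row 2 (q): (401/59)/2 = 401/118; row 3 (p): (362/59)/1 = 362/59; row 4 (s4): (856/59)/8 = 107/59.
Minimum ratio 107/59 is in the s4 row, so s4 leaves.

s4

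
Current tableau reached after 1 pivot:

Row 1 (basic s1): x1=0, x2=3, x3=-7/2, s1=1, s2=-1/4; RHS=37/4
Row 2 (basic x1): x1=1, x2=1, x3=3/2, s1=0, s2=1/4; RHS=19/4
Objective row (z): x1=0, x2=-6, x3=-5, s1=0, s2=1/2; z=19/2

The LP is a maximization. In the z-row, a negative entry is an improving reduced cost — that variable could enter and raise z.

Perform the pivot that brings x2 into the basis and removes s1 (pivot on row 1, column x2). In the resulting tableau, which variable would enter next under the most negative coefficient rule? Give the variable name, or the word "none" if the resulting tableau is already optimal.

x3

Pivot element 3. New z-row = old z-row − (-6)·(row 1/3).
Updated z-row coefficients: x1: 0, x2: 0, x3: -12, s1: 2, s2: 0.
The most negative is -12 in column x3, so x3 would enter next.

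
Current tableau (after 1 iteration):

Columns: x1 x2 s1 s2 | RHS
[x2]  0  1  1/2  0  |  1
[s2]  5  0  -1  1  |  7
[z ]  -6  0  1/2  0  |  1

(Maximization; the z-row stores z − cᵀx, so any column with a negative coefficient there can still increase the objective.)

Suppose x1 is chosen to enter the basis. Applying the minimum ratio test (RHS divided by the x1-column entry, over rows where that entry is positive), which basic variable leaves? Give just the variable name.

Ratios: row 1 (x2): entry 0 ≤ 0, skip; row 2 (s2): 7/5 = 7/5.
Minimum ratio 7/5 is in the s2 row, so s2 leaves.

s2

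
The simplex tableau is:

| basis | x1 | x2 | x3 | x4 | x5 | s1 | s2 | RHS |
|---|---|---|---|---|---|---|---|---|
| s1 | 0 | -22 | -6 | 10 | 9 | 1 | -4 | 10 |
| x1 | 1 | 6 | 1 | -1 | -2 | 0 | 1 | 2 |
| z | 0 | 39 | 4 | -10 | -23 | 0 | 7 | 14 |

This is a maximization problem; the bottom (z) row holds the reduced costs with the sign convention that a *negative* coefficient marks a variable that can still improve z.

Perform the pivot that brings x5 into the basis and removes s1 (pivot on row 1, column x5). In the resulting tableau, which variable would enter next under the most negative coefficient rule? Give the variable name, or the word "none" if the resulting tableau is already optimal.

x2

Pivot element 9. New z-row = old z-row − (-23)·(row 1/9).
Updated z-row coefficients: x1: 0, x2: -155/9, x3: -34/3, x4: 140/9, x5: 0, s1: 23/9, s2: -29/9.
The most negative is -155/9 in column x2, so x2 would enter next.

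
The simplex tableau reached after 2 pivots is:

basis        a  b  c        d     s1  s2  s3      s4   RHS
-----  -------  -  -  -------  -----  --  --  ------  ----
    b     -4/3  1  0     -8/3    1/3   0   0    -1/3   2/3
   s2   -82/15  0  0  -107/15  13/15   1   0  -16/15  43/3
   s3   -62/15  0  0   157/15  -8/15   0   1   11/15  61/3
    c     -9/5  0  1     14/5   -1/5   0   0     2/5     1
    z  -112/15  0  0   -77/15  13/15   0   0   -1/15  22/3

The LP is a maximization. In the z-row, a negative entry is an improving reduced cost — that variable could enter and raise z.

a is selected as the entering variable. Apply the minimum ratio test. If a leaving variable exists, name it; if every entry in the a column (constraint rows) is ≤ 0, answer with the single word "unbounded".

unbounded

a-column entries: row 1: -4/3, row 2: -82/15, row 3: -62/15, row 4: -9/5. All ≤ 0, so a can increase without bound; the LP is unbounded in this direction.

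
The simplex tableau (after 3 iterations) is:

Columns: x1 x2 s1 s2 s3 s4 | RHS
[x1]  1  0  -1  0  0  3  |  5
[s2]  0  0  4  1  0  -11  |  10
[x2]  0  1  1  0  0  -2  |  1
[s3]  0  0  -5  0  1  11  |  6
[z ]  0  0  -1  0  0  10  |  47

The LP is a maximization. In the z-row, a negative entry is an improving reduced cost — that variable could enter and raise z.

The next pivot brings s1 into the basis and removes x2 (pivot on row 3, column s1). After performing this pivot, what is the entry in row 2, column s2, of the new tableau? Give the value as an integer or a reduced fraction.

Pivot element is row 3, column s1: 1.
Normalize row 3: new (row 3, s2) = 0/1 = 0.
row 2 ← row 2 − 4·(new row 3): 1 − 4·0 = 1.

1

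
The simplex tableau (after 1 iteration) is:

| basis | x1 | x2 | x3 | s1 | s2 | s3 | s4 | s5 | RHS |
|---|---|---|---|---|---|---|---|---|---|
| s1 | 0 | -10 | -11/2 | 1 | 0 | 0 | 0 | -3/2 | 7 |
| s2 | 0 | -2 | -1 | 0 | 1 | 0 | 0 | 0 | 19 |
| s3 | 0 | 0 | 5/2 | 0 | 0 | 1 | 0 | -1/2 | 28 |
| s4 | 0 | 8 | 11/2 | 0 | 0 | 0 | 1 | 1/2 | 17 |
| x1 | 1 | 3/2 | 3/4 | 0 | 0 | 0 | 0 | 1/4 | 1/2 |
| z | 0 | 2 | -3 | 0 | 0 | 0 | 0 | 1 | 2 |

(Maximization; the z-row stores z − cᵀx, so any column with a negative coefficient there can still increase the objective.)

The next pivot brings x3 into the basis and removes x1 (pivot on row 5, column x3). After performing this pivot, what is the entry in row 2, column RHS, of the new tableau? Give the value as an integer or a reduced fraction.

59/3

Pivot element is row 5, column x3: 3/4.
Normalize row 5: new (row 5, RHS) = (1/2)/(3/4) = 2/3.
row 2 ← row 2 − (-1)·(new row 5): 19 − (-1)·(2/3) = 59/3.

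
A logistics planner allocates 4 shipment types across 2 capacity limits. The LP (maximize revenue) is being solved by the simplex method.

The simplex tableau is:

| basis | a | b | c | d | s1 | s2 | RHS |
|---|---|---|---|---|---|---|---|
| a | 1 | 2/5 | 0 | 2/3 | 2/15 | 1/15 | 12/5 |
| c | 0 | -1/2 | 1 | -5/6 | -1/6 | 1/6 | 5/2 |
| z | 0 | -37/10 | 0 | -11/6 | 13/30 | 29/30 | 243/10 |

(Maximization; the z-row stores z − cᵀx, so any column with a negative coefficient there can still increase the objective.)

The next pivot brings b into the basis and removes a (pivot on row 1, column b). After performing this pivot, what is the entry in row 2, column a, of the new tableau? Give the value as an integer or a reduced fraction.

Pivot element is row 1, column b: 2/5.
Normalize row 1: new (row 1, a) = 1/(2/5) = 5/2.
row 2 ← row 2 − (-1/2)·(new row 1): 0 − (-1/2)·(5/2) = 5/4.

5/4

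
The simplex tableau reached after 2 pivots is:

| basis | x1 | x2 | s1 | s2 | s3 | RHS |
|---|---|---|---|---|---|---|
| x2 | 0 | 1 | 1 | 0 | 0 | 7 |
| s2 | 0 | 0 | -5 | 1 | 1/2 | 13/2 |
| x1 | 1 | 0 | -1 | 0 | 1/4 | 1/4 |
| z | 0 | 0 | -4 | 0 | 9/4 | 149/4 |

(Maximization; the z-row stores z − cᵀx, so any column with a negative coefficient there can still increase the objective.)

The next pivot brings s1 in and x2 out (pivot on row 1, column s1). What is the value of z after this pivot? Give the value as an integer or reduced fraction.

Minimum ratio for s1: 7/1 = 7.
z changes by −(z-row coeff of s1)·ratio = −(-4)·7 = 28.
New z = 149/4 + 28 = 261/4.

261/4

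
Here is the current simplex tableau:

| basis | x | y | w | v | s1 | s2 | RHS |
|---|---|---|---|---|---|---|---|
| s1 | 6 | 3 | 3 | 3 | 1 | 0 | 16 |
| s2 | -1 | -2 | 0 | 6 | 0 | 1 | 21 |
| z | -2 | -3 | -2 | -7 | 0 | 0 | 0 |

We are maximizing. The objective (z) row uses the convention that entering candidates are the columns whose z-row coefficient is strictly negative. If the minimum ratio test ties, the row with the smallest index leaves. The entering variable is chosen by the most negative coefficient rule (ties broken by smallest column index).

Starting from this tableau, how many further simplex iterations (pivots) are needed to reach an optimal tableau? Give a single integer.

pivot: v in, s2 out → z = 49/2
pivot: y in, s1 out → z = 191/6
No improving column remains; optimal.

2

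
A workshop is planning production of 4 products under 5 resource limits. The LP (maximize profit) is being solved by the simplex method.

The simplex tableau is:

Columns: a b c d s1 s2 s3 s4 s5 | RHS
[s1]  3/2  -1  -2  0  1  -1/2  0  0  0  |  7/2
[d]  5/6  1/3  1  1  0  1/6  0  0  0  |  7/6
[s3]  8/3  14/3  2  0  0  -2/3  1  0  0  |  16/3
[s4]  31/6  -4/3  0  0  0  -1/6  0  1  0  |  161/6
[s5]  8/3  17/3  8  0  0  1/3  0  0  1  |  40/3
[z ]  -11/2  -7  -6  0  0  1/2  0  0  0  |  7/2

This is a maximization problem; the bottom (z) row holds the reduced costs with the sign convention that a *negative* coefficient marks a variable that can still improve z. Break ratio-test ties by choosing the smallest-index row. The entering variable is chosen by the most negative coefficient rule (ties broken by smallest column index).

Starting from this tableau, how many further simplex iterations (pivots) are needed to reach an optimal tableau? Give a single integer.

2

pivot: b in, s3 out → z = 23/2
pivot: c in, d out → z = 57/4
No improving column remains; optimal.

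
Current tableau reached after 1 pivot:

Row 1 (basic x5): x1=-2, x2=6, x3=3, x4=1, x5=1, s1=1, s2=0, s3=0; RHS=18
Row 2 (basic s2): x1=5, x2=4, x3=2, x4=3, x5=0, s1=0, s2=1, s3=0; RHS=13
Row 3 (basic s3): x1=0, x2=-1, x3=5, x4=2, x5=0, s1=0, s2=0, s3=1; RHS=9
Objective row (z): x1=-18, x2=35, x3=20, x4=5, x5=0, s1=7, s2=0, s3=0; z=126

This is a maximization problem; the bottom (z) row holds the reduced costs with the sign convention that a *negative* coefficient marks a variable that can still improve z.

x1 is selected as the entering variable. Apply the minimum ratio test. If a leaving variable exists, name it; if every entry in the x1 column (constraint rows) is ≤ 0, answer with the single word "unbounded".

Ratios: row 1 (x5): entry -2 ≤ 0, skip; row 2 (s2): 13/5 = 13/5; row 3 (s3): entry 0 ≤ 0, skip.
Minimum ratio is in the s2 row, so s2 leaves.

s2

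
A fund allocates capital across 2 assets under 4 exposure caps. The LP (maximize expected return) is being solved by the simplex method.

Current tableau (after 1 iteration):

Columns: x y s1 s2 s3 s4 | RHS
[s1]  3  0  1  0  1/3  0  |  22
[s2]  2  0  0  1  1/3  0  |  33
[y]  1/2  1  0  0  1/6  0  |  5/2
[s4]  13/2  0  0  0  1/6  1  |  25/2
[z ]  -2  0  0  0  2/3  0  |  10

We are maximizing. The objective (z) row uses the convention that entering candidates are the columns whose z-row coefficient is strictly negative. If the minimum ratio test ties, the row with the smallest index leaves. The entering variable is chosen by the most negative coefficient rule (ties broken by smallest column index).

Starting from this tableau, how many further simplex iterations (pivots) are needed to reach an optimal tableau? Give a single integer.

pivot: x in, s4 out → z = 180/13
No improving column remains; optimal.

1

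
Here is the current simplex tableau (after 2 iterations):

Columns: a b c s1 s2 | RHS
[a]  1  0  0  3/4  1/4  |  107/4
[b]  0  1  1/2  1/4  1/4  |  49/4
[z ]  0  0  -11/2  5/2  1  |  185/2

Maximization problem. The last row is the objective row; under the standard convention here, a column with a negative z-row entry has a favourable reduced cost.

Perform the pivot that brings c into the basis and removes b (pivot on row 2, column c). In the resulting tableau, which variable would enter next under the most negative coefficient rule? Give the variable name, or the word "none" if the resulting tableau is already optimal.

Pivot element 1/2. New z-row = old z-row − (-11/2)·(row 2/(1/2)).
Updated z-row coefficients: a: 0, b: 11, c: 0, s1: 21/4, s2: 15/4.
No coefficient is strictly negative; the tableau after this pivot is optimal.

none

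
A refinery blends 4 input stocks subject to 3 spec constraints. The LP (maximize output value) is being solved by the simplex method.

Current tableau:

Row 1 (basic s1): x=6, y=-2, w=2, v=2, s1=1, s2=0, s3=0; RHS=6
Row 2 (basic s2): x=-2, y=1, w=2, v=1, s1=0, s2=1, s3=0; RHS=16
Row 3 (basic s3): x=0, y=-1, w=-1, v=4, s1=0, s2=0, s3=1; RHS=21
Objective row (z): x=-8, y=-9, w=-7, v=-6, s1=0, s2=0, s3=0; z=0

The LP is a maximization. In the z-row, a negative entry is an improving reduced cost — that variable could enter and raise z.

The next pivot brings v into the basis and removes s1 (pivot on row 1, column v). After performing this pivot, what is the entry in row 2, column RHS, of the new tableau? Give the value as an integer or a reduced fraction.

Pivot element is row 1, column v: 2.
Normalize row 1: new (row 1, RHS) = 6/2 = 3.
row 2 ← row 2 − 1·(new row 1): 16 − 1·3 = 13.

13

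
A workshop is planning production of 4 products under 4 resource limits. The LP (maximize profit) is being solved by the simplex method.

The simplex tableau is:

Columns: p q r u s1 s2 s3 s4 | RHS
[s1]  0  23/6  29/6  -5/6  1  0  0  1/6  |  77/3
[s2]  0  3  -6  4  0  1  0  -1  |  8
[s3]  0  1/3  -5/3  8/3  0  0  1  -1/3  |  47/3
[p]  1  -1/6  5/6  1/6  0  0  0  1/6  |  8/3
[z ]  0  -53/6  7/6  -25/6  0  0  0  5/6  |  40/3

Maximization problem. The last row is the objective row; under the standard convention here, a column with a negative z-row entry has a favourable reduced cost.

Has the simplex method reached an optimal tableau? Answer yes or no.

Column q has objective-row coefficient -53/6, which is negative; an improving pivot exists, so not yet optimal.

no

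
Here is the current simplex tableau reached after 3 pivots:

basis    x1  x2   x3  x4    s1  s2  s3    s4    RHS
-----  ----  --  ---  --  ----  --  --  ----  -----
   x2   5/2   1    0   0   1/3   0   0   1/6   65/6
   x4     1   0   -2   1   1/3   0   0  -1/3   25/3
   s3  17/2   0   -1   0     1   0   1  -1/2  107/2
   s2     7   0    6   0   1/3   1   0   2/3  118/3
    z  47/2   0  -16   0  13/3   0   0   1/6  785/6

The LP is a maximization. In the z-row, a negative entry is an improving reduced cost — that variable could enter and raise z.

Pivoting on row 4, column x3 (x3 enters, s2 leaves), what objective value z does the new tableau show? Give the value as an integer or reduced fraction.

Minimum ratio for x3: (118/3)/6 = 59/9.
z changes by −(z-row coeff of x3)·ratio = −(-16)·(59/9) = 944/9.
New z = 785/6 + (944/9) = 4243/18.

4243/18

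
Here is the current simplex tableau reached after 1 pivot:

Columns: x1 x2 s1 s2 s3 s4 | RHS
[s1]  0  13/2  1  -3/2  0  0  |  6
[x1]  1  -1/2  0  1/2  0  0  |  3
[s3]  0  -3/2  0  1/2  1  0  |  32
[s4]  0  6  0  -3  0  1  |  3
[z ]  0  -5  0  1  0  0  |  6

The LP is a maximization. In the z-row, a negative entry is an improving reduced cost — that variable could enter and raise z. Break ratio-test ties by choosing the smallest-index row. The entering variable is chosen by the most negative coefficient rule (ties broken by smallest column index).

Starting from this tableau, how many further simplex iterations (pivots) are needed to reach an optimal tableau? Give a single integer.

pivot: x2 in, s4 out → z = 17/2
pivot: s2 in, s1 out → z = 76/7
pivot: s4 in, x1 out → z = 12
No improving column remains; optimal.

3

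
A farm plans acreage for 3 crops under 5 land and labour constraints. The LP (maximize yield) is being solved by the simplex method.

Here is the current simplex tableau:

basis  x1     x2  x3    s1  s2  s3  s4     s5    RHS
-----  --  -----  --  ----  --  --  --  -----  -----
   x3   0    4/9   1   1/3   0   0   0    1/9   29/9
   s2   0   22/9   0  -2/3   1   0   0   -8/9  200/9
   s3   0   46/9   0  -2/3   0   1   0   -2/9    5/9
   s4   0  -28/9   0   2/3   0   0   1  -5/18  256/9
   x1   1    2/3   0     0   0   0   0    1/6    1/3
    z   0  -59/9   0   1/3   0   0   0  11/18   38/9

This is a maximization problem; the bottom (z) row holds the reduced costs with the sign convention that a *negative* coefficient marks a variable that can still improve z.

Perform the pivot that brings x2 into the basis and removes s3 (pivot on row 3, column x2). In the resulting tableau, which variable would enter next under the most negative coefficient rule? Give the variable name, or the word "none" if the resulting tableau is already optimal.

s1

Pivot element 46/9. New z-row = old z-row − (-59/9)·(row 3/(46/9)).
Updated z-row coefficients: x1: 0, x2: 0, x3: 0, s1: -12/23, s2: 0, s3: 59/46, s4: 0, s5: 15/46.
The most negative is -12/23 in column s1, so s1 would enter next.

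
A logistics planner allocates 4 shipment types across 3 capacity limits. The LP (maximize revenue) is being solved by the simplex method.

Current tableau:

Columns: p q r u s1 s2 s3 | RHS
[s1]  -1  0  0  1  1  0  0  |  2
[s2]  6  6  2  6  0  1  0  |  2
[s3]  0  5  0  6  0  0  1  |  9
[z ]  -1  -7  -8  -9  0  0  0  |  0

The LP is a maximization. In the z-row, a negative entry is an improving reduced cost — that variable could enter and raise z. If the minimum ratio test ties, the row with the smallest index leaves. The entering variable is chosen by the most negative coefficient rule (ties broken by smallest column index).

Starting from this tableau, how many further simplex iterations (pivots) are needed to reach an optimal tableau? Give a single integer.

pivot: u in, s2 out → z = 3
pivot: r in, u out → z = 8
No improving column remains; optimal.

2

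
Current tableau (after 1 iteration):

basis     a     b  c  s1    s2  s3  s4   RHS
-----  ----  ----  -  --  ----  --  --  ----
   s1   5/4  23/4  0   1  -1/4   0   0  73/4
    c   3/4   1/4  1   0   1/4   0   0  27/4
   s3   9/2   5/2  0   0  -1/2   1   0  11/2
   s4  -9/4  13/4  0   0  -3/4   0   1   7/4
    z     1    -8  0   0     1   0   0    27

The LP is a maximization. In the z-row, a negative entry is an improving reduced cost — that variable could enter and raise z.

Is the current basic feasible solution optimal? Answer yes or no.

no

Column b has objective-row coefficient -8, which is negative; an improving pivot exists, so not yet optimal.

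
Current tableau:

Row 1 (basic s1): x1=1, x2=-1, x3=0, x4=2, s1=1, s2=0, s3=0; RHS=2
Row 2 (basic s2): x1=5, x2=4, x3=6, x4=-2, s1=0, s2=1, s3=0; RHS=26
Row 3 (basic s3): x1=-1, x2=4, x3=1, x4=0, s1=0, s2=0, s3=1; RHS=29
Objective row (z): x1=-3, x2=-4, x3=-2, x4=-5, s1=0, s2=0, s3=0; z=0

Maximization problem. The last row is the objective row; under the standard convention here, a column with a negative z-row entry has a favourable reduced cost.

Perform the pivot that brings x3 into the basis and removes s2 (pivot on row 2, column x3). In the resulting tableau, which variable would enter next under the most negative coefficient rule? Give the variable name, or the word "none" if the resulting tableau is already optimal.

Pivot element 6. New z-row = old z-row − (-2)·(row 2/6).
Updated z-row coefficients: x1: -4/3, x2: -8/3, x3: 0, x4: -17/3, s1: 0, s2: 1/3, s3: 0.
The most negative is -17/3 in column x4, so x4 would enter next.

x4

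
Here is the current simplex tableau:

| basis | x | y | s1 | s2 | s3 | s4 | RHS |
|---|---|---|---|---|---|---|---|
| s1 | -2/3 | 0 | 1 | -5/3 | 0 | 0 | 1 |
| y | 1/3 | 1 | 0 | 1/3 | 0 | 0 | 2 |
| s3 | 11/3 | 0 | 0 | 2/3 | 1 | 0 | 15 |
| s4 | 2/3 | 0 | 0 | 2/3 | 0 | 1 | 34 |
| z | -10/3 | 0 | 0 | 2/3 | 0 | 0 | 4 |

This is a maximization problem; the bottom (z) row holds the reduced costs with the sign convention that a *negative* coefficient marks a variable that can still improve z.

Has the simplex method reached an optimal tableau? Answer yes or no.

Column x has objective-row coefficient -10/3, which is negative; an improving pivot exists, so not yet optimal.

no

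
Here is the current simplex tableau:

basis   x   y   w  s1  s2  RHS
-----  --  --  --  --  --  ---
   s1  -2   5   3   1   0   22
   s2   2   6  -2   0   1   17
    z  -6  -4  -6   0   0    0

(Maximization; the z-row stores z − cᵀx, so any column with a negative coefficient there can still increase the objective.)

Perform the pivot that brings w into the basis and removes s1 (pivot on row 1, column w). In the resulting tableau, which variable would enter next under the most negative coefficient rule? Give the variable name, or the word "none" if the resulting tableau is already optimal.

x

Pivot element 3. New z-row = old z-row − (-6)·(row 1/3).
Updated z-row coefficients: x: -10, y: 6, w: 0, s1: 2, s2: 0.
The most negative is -10 in column x, so x would enter next.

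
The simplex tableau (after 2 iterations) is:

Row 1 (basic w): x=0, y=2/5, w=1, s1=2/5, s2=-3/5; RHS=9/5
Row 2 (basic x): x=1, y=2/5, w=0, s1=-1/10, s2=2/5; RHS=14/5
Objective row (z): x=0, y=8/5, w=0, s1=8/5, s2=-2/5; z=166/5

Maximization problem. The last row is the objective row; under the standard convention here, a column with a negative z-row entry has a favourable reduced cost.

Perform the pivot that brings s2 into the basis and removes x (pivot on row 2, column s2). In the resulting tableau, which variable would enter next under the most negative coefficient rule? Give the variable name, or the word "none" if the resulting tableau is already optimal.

none

Pivot element 2/5. New z-row = old z-row − (-2/5)·(row 2/(2/5)).
Updated z-row coefficients: x: 1, y: 2, w: 0, s1: 3/2, s2: 0.
No coefficient is strictly negative; the tableau after this pivot is optimal.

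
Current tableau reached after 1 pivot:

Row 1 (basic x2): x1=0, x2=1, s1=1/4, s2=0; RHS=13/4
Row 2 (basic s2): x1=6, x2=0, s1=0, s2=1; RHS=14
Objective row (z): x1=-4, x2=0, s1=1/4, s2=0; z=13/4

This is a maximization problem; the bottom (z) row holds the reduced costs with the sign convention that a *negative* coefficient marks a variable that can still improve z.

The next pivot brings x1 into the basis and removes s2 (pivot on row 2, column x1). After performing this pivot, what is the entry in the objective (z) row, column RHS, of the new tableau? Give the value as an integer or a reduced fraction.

Pivot element is row 2, column x1: 6.
Normalize row 2: new (row 2, RHS) = 14/6 = 7/3.
z-row ← z-row − (-4)·(new row 2): 13/4 − (-4)·(7/3) = 151/12.

151/12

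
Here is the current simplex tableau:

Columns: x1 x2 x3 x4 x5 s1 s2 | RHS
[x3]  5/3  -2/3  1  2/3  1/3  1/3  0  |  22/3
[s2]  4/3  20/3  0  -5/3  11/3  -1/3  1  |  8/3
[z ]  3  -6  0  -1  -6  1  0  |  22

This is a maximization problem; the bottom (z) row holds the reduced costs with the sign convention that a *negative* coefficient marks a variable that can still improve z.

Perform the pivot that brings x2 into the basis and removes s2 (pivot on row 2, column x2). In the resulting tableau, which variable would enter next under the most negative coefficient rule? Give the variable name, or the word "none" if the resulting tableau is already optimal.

Pivot element 20/3. New z-row = old z-row − (-6)·(row 2/(20/3)).
Updated z-row coefficients: x1: 21/5, x2: 0, x3: 0, x4: -5/2, x5: -27/10, s1: 7/10, s2: 9/10.
The most negative is -27/10 in column x5, so x5 would enter next.

x5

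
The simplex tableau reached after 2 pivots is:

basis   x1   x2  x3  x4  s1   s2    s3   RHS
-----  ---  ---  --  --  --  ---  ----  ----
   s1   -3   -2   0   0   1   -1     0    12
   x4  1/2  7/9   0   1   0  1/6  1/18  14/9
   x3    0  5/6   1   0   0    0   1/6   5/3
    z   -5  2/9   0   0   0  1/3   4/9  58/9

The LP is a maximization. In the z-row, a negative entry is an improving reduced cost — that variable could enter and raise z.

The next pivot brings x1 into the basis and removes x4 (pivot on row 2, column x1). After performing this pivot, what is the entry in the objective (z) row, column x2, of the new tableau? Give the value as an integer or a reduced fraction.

8

Pivot element is row 2, column x1: 1/2.
Normalize row 2: new (row 2, x2) = (7/9)/(1/2) = 14/9.
z-row ← z-row − (-5)·(new row 2): 2/9 − (-5)·(14/9) = 8.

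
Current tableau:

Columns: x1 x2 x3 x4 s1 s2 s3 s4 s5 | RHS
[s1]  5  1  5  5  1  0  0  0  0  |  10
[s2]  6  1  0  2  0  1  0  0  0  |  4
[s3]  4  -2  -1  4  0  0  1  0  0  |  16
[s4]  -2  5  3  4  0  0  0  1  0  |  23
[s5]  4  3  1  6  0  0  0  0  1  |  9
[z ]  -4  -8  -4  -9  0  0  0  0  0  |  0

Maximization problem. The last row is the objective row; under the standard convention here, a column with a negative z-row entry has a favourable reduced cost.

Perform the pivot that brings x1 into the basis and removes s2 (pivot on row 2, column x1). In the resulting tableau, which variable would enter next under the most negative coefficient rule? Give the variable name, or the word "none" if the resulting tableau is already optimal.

x4

Pivot element 6. New z-row = old z-row − (-4)·(row 2/6).
Updated z-row coefficients: x1: 0, x2: -22/3, x3: -4, x4: -23/3, s1: 0, s2: 2/3, s3: 0, s4: 0, s5: 0.
The most negative is -23/3 in column x4, so x4 would enter next.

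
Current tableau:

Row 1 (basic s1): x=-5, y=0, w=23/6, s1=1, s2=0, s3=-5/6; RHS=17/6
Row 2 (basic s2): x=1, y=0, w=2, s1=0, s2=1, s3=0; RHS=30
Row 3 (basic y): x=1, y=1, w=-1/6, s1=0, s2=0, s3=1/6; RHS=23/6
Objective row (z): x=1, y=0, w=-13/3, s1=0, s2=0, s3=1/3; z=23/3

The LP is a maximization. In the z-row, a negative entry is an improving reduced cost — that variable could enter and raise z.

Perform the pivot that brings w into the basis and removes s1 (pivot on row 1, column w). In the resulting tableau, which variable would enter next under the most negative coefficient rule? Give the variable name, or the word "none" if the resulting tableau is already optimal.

Pivot element 23/6. New z-row = old z-row − (-13/3)·(row 1/(23/6)).
Updated z-row coefficients: x: -107/23, y: 0, w: 0, s1: 26/23, s2: 0, s3: -14/23.
The most negative is -107/23 in column x, so x would enter next.

x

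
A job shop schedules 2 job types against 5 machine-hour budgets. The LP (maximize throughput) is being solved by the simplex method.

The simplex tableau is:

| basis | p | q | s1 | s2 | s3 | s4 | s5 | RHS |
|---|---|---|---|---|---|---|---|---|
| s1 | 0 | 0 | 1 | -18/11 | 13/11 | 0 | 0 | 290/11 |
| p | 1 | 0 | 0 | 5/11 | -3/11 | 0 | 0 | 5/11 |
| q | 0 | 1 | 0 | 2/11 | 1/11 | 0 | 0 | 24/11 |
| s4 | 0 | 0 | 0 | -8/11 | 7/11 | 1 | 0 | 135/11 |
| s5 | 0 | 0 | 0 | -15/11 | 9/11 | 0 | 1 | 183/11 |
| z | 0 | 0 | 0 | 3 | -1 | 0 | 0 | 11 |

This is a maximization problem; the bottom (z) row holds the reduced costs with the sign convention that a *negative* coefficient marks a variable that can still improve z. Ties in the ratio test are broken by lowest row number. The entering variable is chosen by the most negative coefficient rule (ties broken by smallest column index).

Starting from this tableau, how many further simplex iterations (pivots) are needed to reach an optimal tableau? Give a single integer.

1

pivot: s3 in, s4 out → z = 212/7
No improving column remains; optimal.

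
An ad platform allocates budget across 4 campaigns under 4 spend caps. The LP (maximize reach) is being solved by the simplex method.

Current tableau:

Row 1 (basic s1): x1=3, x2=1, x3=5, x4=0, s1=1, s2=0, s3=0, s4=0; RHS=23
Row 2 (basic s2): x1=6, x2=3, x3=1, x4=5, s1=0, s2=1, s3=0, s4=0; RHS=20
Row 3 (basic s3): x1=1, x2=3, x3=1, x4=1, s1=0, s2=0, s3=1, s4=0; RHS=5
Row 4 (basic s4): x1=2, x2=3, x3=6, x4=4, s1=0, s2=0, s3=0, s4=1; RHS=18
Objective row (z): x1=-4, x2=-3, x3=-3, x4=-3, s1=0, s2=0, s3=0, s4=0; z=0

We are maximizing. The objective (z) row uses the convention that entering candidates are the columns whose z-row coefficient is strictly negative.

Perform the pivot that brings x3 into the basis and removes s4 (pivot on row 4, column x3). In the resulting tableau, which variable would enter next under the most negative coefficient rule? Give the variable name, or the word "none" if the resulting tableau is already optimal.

x1

Pivot element 6. New z-row = old z-row − (-3)·(row 4/6).
Updated z-row coefficients: x1: -3, x2: -3/2, x3: 0, x4: -1, s1: 0, s2: 0, s3: 0, s4: 1/2.
The most negative is -3 in column x1, so x1 would enter next.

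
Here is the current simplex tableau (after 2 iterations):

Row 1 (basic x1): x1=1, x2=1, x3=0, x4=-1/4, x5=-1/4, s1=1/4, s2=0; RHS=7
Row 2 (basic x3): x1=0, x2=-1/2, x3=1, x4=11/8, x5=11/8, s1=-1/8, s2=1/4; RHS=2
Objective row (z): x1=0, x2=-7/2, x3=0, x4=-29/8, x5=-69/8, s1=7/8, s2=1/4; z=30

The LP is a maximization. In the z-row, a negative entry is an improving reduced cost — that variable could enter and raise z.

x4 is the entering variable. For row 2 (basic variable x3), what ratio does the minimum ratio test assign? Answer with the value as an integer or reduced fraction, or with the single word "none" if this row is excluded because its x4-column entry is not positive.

16/11

Ratio = RHS / (x4 entry) = 2 / (11/8) = 16/11.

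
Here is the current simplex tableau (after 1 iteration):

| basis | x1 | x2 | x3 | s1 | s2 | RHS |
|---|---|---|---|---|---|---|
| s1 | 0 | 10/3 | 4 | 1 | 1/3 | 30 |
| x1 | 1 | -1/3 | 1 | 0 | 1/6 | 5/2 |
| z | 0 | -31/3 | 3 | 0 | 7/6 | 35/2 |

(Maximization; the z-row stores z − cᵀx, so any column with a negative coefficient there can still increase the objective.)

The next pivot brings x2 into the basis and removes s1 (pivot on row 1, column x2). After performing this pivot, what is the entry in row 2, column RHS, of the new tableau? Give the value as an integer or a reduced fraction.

Pivot element is row 1, column x2: 10/3.
Normalize row 1: new (row 1, RHS) = 30/(10/3) = 9.
row 2 ← row 2 − (-1/3)·(new row 1): 5/2 − (-1/3)·9 = 11/2.

11/2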